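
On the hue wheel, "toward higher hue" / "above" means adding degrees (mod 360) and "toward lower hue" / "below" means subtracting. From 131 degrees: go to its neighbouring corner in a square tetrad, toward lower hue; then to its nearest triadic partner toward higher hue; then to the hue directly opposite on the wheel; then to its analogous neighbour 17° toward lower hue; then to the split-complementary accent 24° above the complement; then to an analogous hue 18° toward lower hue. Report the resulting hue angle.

150°

−90° (square ↓): 131 − 90 = 41°
+120° (triadic ↑): 41 + 120 = 161°
+180° (complement): 161 + 180 = 341°
−17° (analog 17° ↓): 341 − 17 = 324°
+204° (split-comp 24° ↑): 324 + 204 = 528 → 528 − 360 = 168°
−18° (analog 18° ↓): 168 − 18 = 150°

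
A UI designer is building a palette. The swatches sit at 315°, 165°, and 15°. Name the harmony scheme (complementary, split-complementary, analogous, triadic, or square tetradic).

split-complementary

Sort the hues: 15°, 165°, 315°.
Successive gaps around the wheel: 150°, 150°, 60°.
Two 150° gaps and one 60° gap — a base hue opposite a pair of accents 30° either side of its complement — is the split-complementary pattern.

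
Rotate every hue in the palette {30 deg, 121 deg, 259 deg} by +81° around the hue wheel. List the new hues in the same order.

30 + 81 = 111°
121 + 81 = 202°
259 + 81 = 340°

111°, 202°, 340°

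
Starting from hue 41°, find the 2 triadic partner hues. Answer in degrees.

A triad places three hues 120° apart.
41 + 120 = 161°
41 + 240 = 281°

161° and 281°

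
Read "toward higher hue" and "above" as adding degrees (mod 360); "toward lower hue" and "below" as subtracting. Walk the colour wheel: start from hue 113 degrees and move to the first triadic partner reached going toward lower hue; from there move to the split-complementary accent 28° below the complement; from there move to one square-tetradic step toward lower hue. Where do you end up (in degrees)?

55°

−120° (triadic ↓): 113 − 120 = -7 → -7 + 360 = 353°
+152° (split-comp 28° ↓): 353 + 152 = 505 → 505 − 360 = 145°
−90° (square ↓): 145 − 90 = 55°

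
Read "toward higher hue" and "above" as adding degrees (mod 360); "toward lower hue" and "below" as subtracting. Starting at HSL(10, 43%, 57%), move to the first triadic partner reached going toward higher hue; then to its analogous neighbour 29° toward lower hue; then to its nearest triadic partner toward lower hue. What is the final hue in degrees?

341°

10 + 120 = 130°   (triadic ↑)
130 − 29 = 101°   (analog 29° ↓)
101 − 120 = -19 → -19 + 360 = 341°   (triadic ↓)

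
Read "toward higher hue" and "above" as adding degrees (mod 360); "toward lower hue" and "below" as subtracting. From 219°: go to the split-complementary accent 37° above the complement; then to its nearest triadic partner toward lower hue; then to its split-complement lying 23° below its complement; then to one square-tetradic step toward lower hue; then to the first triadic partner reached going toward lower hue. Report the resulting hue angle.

split-comp 37° ↑ +217°: 219 + 217 = 436 → 436 − 360 = 76°
triadic ↓ −120°: 76 − 120 = -44 → -44 + 360 = 316°
split-comp 23° ↓ +157°: 316 + 157 = 473 → 473 − 360 = 113°
square ↓ −90°: 113 − 90 = 23°
triadic ↓ −120°: 23 − 120 = -97 → -97 + 360 = 263°

263°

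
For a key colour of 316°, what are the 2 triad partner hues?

76° and 196°

A triad places three hues 120° apart.
316 + 120 = 436 → 436 − 360 = 76°
316 + 240 = 556 → 556 − 360 = 196°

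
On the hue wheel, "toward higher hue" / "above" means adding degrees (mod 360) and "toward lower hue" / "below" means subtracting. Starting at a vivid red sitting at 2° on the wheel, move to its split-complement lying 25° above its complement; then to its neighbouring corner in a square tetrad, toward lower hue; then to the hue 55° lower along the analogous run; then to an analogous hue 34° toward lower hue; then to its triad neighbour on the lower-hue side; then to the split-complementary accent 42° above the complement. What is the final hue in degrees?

2 + 205 = 207°   (split-comp 25° ↑)
207 − 90 = 117°   (square ↓)
117 − 55 = 62°   (analog 55° ↓)
62 − 34 = 28°   (analog 34° ↓)
28 − 120 = -92 → -92 + 360 = 268°   (triadic ↓)
268 + 222 = 490 → 490 − 360 = 130°   (split-comp 42° ↑)

130°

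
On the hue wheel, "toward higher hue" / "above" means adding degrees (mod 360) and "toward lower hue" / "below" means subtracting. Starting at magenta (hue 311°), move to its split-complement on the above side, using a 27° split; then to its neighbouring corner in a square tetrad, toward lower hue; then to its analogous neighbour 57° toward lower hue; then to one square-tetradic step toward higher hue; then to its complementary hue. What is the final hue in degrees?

281°

split-comp 27° ↑ +207°: 311 + 207 = 518 → 518 − 360 = 158°
square ↓ −90°: 158 − 90 = 68°
analog 57° ↓ −57°: 68 − 57 = 11°
square ↑ +90°: 11 + 90 = 101°
complement +180°: 101 + 180 = 281°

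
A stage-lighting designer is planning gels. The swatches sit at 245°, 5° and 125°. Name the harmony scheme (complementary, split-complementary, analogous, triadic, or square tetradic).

triadic

Sort the hues: 5°, 125°, 245°.
Successive gaps around the wheel: 120°, 120°, 120°.
Three hues equally spaced 120° apart form a triad.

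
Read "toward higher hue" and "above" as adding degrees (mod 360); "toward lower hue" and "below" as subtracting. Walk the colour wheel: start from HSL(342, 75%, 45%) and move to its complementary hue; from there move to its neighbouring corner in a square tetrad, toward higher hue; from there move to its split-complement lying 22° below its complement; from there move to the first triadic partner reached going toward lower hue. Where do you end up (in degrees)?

342 + 180 = 522 → 522 − 360 = 162°   (complement)
162 + 90 = 252°   (square ↑)
252 + 158 = 410 → 410 − 360 = 50°   (split-comp 22° ↓)
50 − 120 = -70 → -70 + 360 = 290°   (triadic ↓)

290°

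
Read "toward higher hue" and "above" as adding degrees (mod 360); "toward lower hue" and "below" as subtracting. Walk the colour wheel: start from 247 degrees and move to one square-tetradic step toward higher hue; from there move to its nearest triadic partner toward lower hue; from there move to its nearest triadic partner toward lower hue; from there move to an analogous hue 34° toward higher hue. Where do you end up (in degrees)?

131°

247 + 90 = 337°   (square ↑)
337 − 120 = 217°   (triadic ↓)
217 − 120 = 97°   (triadic ↓)
97 + 34 = 131°   (analog 34° ↑)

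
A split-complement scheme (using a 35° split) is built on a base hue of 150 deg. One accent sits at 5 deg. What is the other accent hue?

295°

Split-complementary hues sit 35° either side of the complement.
Complement of the base 150°: 150 + 180 = 330°
The given accent 5° is 35° one side of 330°; the other accent sits 35° the other side: 330 − 35 = 295°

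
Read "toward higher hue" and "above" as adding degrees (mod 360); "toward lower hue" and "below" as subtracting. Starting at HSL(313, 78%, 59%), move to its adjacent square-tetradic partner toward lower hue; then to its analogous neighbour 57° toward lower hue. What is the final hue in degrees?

166°

313 − 90 = 223°   (square ↓)
223 − 57 = 166°   (analog 57° ↓)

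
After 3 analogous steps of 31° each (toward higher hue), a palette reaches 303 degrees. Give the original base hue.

3 steps of 31° (toward higher hue) give a net shift of +93°.
Start = end − shift: 303 − 93 = 210°

210°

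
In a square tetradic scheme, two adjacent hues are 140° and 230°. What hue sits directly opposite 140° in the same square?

A square tetradic scheme places four hues 90° apart; opposite corners are 180° apart.
140 + 180 = 320°

320°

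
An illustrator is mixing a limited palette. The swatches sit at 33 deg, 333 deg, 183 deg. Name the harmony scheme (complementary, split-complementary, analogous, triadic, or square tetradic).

split-complementary

Sort the hues: 33°, 183°, 333°.
Successive gaps around the wheel: 150°, 150°, 60°.
Two 150° gaps and one 60° gap — a base hue opposite a pair of accents 30° either side of its complement — is the split-complementary pattern.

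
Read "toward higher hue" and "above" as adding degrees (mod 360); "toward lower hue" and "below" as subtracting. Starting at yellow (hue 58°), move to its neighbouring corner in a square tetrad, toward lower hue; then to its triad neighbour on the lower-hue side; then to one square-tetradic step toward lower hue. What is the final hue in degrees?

118°

58 − 90 = -32 → -32 + 360 = 328°   (square ↓)
328 − 120 = 208°   (triadic ↓)
208 − 90 = 118°   (square ↓)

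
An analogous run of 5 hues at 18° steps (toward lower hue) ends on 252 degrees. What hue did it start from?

4 steps of 18° (toward lower hue) give a net shift of −72°.
Start = end − shift: 252 + 72 = 324°

324°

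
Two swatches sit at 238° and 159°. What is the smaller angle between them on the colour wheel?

79°

|238 − 159| = 79.
79 ≤ 180, so the shorter arc is 79°.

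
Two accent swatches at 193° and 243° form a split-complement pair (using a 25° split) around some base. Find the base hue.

38°

The accents sit 25° either side of the complement, so the complement is their short-arc midpoint on the wheel.
Short-arc midpoint of 193° and 243°: 218°.
Base is 180° from the complement: 218 − 180 = 38°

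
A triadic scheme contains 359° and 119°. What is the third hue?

A triad spaces three hues 120° apart.
The full set is {119°, 239°, 359°}.

239°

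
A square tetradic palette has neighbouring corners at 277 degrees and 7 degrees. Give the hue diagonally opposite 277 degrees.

A square tetradic scheme places four hues 90° apart; opposite corners are 180° apart.
277 + 180 = 457 → 457 − 360 = 97°

97°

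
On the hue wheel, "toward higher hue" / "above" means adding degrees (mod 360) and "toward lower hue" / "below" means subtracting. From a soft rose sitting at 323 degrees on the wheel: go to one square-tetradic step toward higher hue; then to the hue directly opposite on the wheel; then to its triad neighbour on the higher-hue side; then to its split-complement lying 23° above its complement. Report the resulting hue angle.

square ↑ +90°: 323 + 90 = 413 → 413 − 360 = 53°
complement +180°: 53 + 180 = 233°
triadic ↑ +120°: 233 + 120 = 353°
split-comp 23° ↑ +203°: 353 + 203 = 556 → 556 − 360 = 196°

196°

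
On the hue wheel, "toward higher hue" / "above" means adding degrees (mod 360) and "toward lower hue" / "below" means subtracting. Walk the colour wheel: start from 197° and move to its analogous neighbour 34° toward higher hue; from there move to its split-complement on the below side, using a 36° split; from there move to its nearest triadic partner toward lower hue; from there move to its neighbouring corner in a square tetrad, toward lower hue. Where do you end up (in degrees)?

+34° (analog 34° ↑): 197 + 34 = 231°
+144° (split-comp 36° ↓): 231 + 144 = 375 → 375 − 360 = 15°
−120° (triadic ↓): 15 − 120 = -105 → -105 + 360 = 255°
−90° (square ↓): 255 − 90 = 165°

165°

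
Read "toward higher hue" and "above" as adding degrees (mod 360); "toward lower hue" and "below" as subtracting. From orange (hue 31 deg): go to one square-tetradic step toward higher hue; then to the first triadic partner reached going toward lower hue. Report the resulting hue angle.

1°

+90° (square ↑): 31 + 90 = 121°
−120° (triadic ↓): 121 − 120 = 1°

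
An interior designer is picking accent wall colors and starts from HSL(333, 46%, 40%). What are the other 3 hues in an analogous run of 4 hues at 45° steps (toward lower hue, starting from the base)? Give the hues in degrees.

Analogous hues sit every 45° along the wheel.
333 − 45 = 288°
333 − 90 = 243°
333 − 135 = 198°

288°, 243° and 198°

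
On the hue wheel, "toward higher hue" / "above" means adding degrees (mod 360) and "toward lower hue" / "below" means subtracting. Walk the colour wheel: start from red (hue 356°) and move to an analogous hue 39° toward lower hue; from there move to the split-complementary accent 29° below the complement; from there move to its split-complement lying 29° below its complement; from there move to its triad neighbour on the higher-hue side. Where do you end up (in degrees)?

356 − 39 = 317°   (analog 39° ↓)
317 + 151 = 468 → 468 − 360 = 108°   (split-comp 29° ↓)
108 + 151 = 259°   (split-comp 29° ↓)
259 + 120 = 379 → 379 − 360 = 19°   (triadic ↑)

19°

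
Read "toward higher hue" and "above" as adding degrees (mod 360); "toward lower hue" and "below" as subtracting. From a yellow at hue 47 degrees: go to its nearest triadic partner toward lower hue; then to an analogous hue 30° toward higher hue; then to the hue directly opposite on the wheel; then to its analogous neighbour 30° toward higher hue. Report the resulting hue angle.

167°

−120° (triadic ↓): 47 − 120 = -73 → -73 + 360 = 287°
+30° (analog 30° ↑): 287 + 30 = 317°
+180° (complement): 317 + 180 = 497 → 497 − 360 = 137°
+30° (analog 30° ↑): 137 + 30 = 167°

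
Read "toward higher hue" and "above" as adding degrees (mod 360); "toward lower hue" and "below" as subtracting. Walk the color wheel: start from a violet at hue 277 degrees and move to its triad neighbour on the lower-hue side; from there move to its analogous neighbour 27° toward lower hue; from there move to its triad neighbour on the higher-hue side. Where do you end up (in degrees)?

triadic ↓ −120°: 277 − 120 = 157°
analog 27° ↓ −27°: 157 − 27 = 130°
triadic ↑ +120°: 130 + 120 = 250°

250°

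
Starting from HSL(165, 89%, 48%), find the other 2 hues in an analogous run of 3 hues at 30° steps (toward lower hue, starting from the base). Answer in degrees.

Analogous hues sit every 30° along the wheel.
165 − 30 = 135°
165 − 60 = 105°

135° and 105°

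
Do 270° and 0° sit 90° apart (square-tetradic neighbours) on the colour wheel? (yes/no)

Angular distance: |270 − 0| = 270; shorter arc = 360 − 270 = 90°.
90° apart (square-tetradic neighbours) requires 90°.

yes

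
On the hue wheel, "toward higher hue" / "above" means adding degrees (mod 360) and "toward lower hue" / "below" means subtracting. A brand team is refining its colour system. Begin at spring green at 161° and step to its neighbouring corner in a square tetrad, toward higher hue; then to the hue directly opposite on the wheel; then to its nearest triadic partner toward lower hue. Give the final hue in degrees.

311°

square ↑ +90°: 161 + 90 = 251°
complement +180°: 251 + 180 = 431 → 431 − 360 = 71°
triadic ↓ −120°: 71 − 120 = -49 → -49 + 360 = 311°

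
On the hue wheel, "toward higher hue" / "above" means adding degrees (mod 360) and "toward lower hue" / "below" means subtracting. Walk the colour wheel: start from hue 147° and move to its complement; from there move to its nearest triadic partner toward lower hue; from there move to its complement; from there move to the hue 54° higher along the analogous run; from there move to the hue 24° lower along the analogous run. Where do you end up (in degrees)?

57°

+180° (complement): 147 + 180 = 327°
−120° (triadic ↓): 327 − 120 = 207°
+180° (complement): 207 + 180 = 387 → 387 − 360 = 27°
+54° (analog 54° ↑): 27 + 54 = 81°
−24° (analog 24° ↓): 81 − 24 = 57°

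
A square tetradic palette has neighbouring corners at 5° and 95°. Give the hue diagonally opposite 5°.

A square tetradic scheme places four hues 90° apart; opposite corners are 180° apart.
5 + 180 = 185°

185°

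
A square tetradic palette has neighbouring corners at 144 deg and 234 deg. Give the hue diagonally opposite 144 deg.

324°

A square tetradic scheme places four hues 90° apart; opposite corners are 180° apart.
144 + 180 = 324°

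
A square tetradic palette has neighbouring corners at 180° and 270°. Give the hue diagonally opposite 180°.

A square tetradic scheme places four hues 90° apart; opposite corners are 180° apart.
180 + 180 = 360 → 360 − 360 = 0°

0°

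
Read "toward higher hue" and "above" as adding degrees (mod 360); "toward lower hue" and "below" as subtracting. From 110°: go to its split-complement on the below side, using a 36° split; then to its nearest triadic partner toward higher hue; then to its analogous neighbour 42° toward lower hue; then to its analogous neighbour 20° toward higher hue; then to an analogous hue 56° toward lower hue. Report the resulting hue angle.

296°

+144° (split-comp 36° ↓): 110 + 144 = 254°
+120° (triadic ↑): 254 + 120 = 374 → 374 − 360 = 14°
−42° (analog 42° ↓): 14 − 42 = -28 → -28 + 360 = 332°
+20° (analog 20° ↑): 332 + 20 = 352°
−56° (analog 56° ↓): 352 − 56 = 296°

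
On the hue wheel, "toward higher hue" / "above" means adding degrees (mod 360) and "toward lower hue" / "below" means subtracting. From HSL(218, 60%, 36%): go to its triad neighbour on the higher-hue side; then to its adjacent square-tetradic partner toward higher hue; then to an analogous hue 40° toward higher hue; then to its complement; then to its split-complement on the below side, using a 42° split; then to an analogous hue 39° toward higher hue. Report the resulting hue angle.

105°

+120° (triadic ↑): 218 + 120 = 338°
+90° (square ↑): 338 + 90 = 428 → 428 − 360 = 68°
+40° (analog 40° ↑): 68 + 40 = 108°
+180° (complement): 108 + 180 = 288°
+138° (split-comp 42° ↓): 288 + 138 = 426 → 426 − 360 = 66°
+39° (analog 39° ↑): 66 + 39 = 105°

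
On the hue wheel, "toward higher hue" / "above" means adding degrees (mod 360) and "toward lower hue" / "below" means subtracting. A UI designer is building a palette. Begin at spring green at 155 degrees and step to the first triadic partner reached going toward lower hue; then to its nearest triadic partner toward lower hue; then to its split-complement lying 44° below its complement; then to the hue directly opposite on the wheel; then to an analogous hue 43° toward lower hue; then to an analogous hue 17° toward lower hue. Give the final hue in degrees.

171°

155 − 120 = 35°   (triadic ↓)
35 − 120 = -85 → -85 + 360 = 275°   (triadic ↓)
275 + 136 = 411 → 411 − 360 = 51°   (split-comp 44° ↓)
51 + 180 = 231°   (complement)
231 − 43 = 188°   (analog 43° ↓)
188 − 17 = 171°   (analog 17° ↓)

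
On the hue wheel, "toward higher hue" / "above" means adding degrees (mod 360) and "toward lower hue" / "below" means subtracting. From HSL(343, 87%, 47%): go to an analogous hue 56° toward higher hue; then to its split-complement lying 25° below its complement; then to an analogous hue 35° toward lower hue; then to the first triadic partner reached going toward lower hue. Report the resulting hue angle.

39°

analog 56° ↑ +56°: 343 + 56 = 399 → 399 − 360 = 39°
split-comp 25° ↓ +155°: 39 + 155 = 194°
analog 35° ↓ −35°: 194 − 35 = 159°
triadic ↓ −120°: 159 − 120 = 39°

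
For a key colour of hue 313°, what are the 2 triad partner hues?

73° and 193°

A triad places three hues 120° apart.
313 + 120 = 433 → 433 − 360 = 73°
313 + 240 = 553 → 553 − 360 = 193°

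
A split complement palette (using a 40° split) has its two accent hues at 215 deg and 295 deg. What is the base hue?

75°

The accents sit 40° either side of the complement, so the complement is their short-arc midpoint on the wheel.
Short-arc midpoint of 215° and 295°: 255°.
Base is 180° from the complement: 255 − 180 = 75°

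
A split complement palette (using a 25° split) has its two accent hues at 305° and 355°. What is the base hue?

The accents sit 25° either side of the complement, so the complement is their short-arc midpoint on the wheel.
Short-arc midpoint of 305° and 355°: 330°.
Base is 180° from the complement: 330 − 180 = 150°

150°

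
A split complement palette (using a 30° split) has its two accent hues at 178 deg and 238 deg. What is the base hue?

28°

The accents sit 30° either side of the complement, so the complement is their short-arc midpoint on the wheel.
Short-arc midpoint of 178° and 238°: 208°.
Base is 180° from the complement: 208 − 180 = 28°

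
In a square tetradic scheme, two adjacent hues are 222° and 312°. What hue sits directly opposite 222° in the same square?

42°

A square tetradic scheme places four hues 90° apart; opposite corners are 180° apart.
222 + 180 = 402 → 402 − 360 = 42°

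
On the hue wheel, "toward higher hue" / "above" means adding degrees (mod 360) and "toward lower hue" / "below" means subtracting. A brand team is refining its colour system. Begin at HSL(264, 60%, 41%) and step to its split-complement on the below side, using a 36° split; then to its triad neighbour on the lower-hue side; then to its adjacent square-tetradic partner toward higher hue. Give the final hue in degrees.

split-comp 36° ↓ +144°: 264 + 144 = 408 → 408 − 360 = 48°
triadic ↓ −120°: 48 − 120 = -72 → -72 + 360 = 288°
square ↑ +90°: 288 + 90 = 378 → 378 − 360 = 18°

18°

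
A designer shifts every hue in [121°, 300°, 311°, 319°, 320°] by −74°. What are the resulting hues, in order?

47°, 226°, 237°, 245°, 246°

121 − 74 = 47°
300 − 74 = 226°
311 − 74 = 237°
319 − 74 = 245°
320 − 74 = 246°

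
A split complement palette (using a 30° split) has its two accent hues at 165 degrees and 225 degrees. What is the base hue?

15°

The accents sit 30° either side of the complement, so the complement is their short-arc midpoint on the wheel.
Short-arc midpoint of 165° and 225°: 195°.
Base is 180° from the complement: 195 − 180 = 15°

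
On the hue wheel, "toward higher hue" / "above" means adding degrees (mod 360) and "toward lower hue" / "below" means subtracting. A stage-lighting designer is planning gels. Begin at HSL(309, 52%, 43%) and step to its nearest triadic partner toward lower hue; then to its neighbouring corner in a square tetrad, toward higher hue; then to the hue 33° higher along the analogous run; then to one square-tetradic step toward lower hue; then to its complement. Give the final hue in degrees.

−120° (triadic ↓): 309 − 120 = 189°
+90° (square ↑): 189 + 90 = 279°
+33° (analog 33° ↑): 279 + 33 = 312°
−90° (square ↓): 312 − 90 = 222°
+180° (complement): 222 + 180 = 402 → 402 − 360 = 42°

42°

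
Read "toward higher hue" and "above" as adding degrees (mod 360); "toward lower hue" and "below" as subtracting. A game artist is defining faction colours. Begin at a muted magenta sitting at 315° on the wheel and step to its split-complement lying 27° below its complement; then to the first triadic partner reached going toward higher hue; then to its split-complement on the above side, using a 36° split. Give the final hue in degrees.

84°

+153° (split-comp 27° ↓): 315 + 153 = 468 → 468 − 360 = 108°
+120° (triadic ↑): 108 + 120 = 228°
+216° (split-comp 36° ↑): 228 + 216 = 444 → 444 − 360 = 84°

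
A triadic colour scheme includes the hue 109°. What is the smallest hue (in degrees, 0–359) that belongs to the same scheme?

A triad places three hues 120° apart.
The full set through 109° is {109°, 229°, 349°}.

109°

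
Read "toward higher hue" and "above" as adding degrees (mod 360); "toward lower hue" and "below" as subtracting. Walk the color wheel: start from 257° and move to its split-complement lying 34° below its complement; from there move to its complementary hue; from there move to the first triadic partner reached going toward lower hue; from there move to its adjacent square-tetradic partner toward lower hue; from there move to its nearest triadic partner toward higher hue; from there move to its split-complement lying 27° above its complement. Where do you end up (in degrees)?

257 + 146 = 403 → 403 − 360 = 43°   (split-comp 34° ↓)
43 + 180 = 223°   (complement)
223 − 120 = 103°   (triadic ↓)
103 − 90 = 13°   (square ↓)
13 + 120 = 133°   (triadic ↑)
133 + 207 = 340°   (split-comp 27° ↑)

340°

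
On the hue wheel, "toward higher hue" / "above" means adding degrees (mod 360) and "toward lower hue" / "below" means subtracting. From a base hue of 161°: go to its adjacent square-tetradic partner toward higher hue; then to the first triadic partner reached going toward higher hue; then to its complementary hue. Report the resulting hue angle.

+90° (square ↑): 161 + 90 = 251°
+120° (triadic ↑): 251 + 120 = 371 → 371 − 360 = 11°
+180° (complement): 11 + 180 = 191°

191°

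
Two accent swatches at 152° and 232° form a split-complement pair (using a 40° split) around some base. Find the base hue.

The accents sit 40° either side of the complement, so the complement is their short-arc midpoint on the wheel.
Short-arc midpoint of 152° and 232°: 192°.
Base is 180° from the complement: 192 − 180 = 12°

12°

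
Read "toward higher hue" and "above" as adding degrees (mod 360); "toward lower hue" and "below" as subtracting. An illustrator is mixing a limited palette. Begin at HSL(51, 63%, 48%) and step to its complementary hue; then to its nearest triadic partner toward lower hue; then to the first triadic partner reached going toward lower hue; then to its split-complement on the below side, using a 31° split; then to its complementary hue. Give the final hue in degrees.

320°

+180° (complement): 51 + 180 = 231°
−120° (triadic ↓): 231 − 120 = 111°
−120° (triadic ↓): 111 − 120 = -9 → -9 + 360 = 351°
+149° (split-comp 31° ↓): 351 + 149 = 500 → 500 − 360 = 140°
+180° (complement): 140 + 180 = 320°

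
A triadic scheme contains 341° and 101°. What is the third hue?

221°

A triad spaces three hues 120° apart.
The full set is {101°, 221°, 341°}.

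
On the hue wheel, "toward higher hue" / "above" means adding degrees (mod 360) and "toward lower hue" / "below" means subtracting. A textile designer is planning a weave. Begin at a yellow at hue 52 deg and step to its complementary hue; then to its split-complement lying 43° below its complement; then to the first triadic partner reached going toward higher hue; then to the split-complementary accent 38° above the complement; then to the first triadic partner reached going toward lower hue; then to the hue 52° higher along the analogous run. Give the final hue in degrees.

279°

52 + 180 = 232°   (complement)
232 + 137 = 369 → 369 − 360 = 9°   (split-comp 43° ↓)
9 + 120 = 129°   (triadic ↑)
129 + 218 = 347°   (split-comp 38° ↑)
347 − 120 = 227°   (triadic ↓)
227 + 52 = 279°   (analog 52° ↑)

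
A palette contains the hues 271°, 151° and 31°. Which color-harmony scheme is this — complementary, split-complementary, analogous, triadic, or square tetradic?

Sort the hues: 31°, 151°, 271°.
Successive gaps around the wheel: 120°, 120°, 120°.
Three hues equally spaced 120° apart form a triad.

triadic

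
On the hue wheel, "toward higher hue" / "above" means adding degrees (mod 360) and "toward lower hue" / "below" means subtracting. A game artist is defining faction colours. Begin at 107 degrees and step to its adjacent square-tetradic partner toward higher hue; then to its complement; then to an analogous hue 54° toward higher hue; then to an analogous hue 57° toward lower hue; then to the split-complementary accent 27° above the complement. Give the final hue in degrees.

square ↑ +90°: 107 + 90 = 197°
complement +180°: 197 + 180 = 377 → 377 − 360 = 17°
analog 54° ↑ +54°: 17 + 54 = 71°
analog 57° ↓ −57°: 71 − 57 = 14°
split-comp 27° ↑ +207°: 14 + 207 = 221°

221°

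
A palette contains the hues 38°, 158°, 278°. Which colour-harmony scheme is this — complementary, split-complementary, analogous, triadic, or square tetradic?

triadic

Sort the hues: 38°, 158°, 278°.
Successive gaps around the wheel: 120°, 120°, 120°.
Three hues equally spaced 120° apart form a triad.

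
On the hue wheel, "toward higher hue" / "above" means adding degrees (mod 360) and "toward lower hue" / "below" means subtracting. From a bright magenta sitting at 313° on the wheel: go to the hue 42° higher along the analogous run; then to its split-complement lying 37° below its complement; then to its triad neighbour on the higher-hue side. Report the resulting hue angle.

258°

+42° (analog 42° ↑): 313 + 42 = 355°
+143° (split-comp 37° ↓): 355 + 143 = 498 → 498 − 360 = 138°
+120° (triadic ↑): 138 + 120 = 258°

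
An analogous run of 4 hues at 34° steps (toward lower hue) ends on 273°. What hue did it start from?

15°

3 steps of 34° (toward lower hue) give a net shift of −102°.
Start = end − shift: 273 + 102 = 375 → 375 − 360 = 15°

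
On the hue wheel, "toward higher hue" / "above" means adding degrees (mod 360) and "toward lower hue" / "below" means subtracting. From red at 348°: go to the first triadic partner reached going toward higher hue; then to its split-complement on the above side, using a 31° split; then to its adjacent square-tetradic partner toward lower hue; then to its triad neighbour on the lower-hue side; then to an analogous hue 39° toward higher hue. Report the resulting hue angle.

+120° (triadic ↑): 348 + 120 = 468 → 468 − 360 = 108°
+211° (split-comp 31° ↑): 108 + 211 = 319°
−90° (square ↓): 319 − 90 = 229°
−120° (triadic ↓): 229 − 120 = 109°
+39° (analog 39° ↑): 109 + 39 = 148°

148°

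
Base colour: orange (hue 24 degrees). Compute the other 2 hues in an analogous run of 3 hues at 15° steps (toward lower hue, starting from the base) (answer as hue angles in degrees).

24 − 15 = 9°
24 − 30 = -6 → -6 + 360 = 354°

9° and 354°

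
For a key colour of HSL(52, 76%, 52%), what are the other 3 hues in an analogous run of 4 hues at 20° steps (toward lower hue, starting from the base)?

32°, 12°, and 352°

Analogous hues sit every 20° along the wheel.
52 − 20 = 32°
52 − 40 = 12°
52 − 60 = -8 → -8 + 360 = 352°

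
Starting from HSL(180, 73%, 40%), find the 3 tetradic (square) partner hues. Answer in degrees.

270°, 0° and 90°

A square tetradic scheme places four hues every 90°.
180 + 90 = 270°
180 + 180 = 360 → 360 − 360 = 0°
180 + 270 = 450 → 450 − 360 = 90°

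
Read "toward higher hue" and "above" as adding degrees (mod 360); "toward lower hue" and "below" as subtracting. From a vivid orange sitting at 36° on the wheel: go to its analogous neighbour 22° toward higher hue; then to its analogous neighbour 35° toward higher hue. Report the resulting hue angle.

analog 22° ↑ +22°: 36 + 22 = 58°
analog 35° ↑ +35°: 58 + 35 = 93°

93°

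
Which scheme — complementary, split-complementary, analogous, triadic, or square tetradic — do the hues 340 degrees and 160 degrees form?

complementary

Sort the hues: 160°, 340°.
Successive gaps around the wheel: 180°, 180°.
Two hues 180° apart are complementary.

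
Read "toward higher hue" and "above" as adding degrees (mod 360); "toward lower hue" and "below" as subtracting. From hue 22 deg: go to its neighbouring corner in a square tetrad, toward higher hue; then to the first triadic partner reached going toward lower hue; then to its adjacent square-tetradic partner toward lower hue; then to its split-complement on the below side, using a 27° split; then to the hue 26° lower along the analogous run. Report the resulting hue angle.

29°

+90° (square ↑): 22 + 90 = 112°
−120° (triadic ↓): 112 − 120 = -8 → -8 + 360 = 352°
−90° (square ↓): 352 − 90 = 262°
+153° (split-comp 27° ↓): 262 + 153 = 415 → 415 − 360 = 55°
−26° (analog 26° ↓): 55 − 26 = 29°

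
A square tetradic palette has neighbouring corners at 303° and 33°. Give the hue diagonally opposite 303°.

A square tetradic scheme places four hues 90° apart; opposite corners are 180° apart.
303 + 180 = 483 → 483 − 360 = 123°

123°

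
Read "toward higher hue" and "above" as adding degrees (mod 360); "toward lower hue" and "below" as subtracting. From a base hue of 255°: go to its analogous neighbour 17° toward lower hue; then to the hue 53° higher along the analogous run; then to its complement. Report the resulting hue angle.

111°

255 − 17 = 238°   (analog 17° ↓)
238 + 53 = 291°   (analog 53° ↑)
291 + 180 = 471 → 471 − 360 = 111°   (complement)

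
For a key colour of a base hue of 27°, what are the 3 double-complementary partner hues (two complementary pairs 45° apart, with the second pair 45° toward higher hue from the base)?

A rectangular tetradic uses two complementary pairs 45° apart: offsets 0°, 45°, 180°, 225°.
27 + 45 = 72°
27 + 180 = 207°
27 + 225 = 252°

72°, 207° and 252°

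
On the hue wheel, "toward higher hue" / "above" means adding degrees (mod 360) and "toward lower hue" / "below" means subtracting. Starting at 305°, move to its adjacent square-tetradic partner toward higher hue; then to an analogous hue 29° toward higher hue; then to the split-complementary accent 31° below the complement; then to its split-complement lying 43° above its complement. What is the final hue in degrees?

305 + 90 = 395 → 395 − 360 = 35°   (square ↑)
35 + 29 = 64°   (analog 29° ↑)
64 + 149 = 213°   (split-comp 31° ↓)
213 + 223 = 436 → 436 − 360 = 76°   (split-comp 43° ↑)

76°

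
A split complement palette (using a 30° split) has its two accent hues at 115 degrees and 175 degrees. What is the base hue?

The accents sit 30° either side of the complement, so the complement is their short-arc midpoint on the wheel.
Short-arc midpoint of 115° and 175°: 145°.
Base is 180° from the complement: 145 − 180 = -35 → -35 + 360 = 325°

325°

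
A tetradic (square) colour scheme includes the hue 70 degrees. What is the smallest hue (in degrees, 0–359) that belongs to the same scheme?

70°

A square tetradic scheme places four hues every 90°.
The full set through 70° is {70°, 160°, 250°, 340°}.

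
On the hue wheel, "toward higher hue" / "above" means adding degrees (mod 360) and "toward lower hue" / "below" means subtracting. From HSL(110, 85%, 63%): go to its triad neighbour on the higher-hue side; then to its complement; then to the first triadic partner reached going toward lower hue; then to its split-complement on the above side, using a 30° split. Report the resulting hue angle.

140°

+120° (triadic ↑): 110 + 120 = 230°
+180° (complement): 230 + 180 = 410 → 410 − 360 = 50°
−120° (triadic ↓): 50 − 120 = -70 → -70 + 360 = 290°
+210° (split-comp 30° ↑): 290 + 210 = 500 → 500 − 360 = 140°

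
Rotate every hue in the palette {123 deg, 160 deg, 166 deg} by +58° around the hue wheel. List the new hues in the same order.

181°, 218°, 224°

123 + 58 = 181°
160 + 58 = 218°
166 + 58 = 224°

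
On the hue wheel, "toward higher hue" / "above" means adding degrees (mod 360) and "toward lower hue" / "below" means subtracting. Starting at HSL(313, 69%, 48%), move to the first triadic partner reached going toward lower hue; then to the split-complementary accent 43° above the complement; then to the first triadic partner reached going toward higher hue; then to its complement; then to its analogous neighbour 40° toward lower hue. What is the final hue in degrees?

−120° (triadic ↓): 313 − 120 = 193°
+223° (split-comp 43° ↑): 193 + 223 = 416 → 416 − 360 = 56°
+120° (triadic ↑): 56 + 120 = 176°
+180° (complement): 176 + 180 = 356°
−40° (analog 40° ↓): 356 − 40 = 316°

316°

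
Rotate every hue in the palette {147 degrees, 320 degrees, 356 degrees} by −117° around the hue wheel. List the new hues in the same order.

147 − 117 = 30°
320 − 117 = 203°
356 − 117 = 239°

30°, 203°, 239°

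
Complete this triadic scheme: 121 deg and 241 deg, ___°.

1°

A triad places three hues 120° apart.
The full set through 121° is {1°, 121°, 241°}.
Given {121°, 241°}, the missing hue is 1°.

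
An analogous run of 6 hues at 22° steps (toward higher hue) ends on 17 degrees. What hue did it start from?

267°

5 steps of 22° (toward higher hue) give a net shift of +110°.
Start = end − shift: 17 − 110 = -93 → -93 + 360 = 267°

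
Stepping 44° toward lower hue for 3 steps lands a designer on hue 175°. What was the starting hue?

3 steps of 44° (toward lower hue) give a net shift of −132°.
Start = end − shift: 175 + 132 = 307°

307°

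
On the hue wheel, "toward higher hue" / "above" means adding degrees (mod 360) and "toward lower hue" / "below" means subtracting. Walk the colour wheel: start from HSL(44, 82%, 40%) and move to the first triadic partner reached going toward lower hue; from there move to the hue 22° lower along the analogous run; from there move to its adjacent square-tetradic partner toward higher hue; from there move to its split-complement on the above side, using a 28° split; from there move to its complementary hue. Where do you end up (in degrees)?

−120° (triadic ↓): 44 − 120 = -76 → -76 + 360 = 284°
−22° (analog 22° ↓): 284 − 22 = 262°
+90° (square ↑): 262 + 90 = 352°
+208° (split-comp 28° ↑): 352 + 208 = 560 → 560 − 360 = 200°
+180° (complement): 200 + 180 = 380 → 380 − 360 = 20°

20°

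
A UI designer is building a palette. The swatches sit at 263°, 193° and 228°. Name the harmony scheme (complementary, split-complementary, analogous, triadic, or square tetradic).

Sort the hues: 193°, 228°, 263°.
Successive gaps around the wheel: 35°, 35°, 290°.
A run of hues at equal small steps (35°) with one large closing gap is an analogous group.

analogous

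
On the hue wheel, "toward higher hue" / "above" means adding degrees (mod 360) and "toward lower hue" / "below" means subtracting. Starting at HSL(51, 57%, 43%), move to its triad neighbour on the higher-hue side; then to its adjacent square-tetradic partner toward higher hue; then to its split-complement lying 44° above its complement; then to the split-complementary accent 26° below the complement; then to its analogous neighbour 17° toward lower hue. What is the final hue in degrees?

262°

+120° (triadic ↑): 51 + 120 = 171°
+90° (square ↑): 171 + 90 = 261°
+224° (split-comp 44° ↑): 261 + 224 = 485 → 485 − 360 = 125°
+154° (split-comp 26° ↓): 125 + 154 = 279°
−17° (analog 17° ↓): 279 − 17 = 262°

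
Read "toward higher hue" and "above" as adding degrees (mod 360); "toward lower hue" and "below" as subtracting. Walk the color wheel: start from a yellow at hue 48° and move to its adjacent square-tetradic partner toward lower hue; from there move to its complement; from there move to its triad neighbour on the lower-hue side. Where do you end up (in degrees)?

48 − 90 = -42 → -42 + 360 = 318°   (square ↓)
318 + 180 = 498 → 498 − 360 = 138°   (complement)
138 − 120 = 18°   (triadic ↓)

18°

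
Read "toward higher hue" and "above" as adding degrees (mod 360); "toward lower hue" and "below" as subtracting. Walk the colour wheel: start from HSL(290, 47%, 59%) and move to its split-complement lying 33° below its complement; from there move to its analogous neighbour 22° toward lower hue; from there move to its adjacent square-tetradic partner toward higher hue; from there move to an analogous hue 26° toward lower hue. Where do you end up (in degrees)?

split-comp 33° ↓ +147°: 290 + 147 = 437 → 437 − 360 = 77°
analog 22° ↓ −22°: 77 − 22 = 55°
square ↑ +90°: 55 + 90 = 145°
analog 26° ↓ −26°: 145 − 26 = 119°

119°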